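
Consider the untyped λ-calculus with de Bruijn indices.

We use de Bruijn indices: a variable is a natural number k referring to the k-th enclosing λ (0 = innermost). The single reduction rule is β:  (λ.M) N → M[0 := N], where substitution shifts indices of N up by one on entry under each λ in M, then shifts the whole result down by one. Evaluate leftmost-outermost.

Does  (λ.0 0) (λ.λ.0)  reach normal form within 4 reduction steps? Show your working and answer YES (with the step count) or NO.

Answer: YES — reaches normal form λ.0 in 2 ≤ 4 steps

Reduction:
  start: (λ.0 0) (λ.λ.0)
  [1] (λ.λ.0) (λ.λ.0)
  [2] λ.0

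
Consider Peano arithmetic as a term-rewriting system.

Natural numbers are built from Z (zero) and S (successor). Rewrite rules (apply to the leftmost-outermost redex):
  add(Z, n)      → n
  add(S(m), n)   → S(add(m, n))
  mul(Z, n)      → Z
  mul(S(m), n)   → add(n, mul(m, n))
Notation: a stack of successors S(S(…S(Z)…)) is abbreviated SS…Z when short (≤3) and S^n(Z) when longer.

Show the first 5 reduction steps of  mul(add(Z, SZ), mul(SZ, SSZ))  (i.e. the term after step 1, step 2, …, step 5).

Answer: after 5 steps: S(add(add(SZ, mul(Z, SSZ)), mul(Z, mul(SZ, SSZ))))

Working:
  start: mul(add(Z, SZ), mul(SZ, SSZ))
  →1  mul(SZ, mul(SZ, SSZ))
  →2  add(mul(SZ, SSZ), mul(Z, mul(SZ, SSZ)))
  →3  add(add(SSZ, mul(Z, SSZ)), mul(Z, mul(SZ, SSZ)))
  →4  add(S(add(SZ, mul(Z, SSZ))), mul(Z, mul(SZ, SSZ)))
  →5  S(add(add(SZ, mul(Z, SSZ)), mul(Z, mul(SZ, SSZ))))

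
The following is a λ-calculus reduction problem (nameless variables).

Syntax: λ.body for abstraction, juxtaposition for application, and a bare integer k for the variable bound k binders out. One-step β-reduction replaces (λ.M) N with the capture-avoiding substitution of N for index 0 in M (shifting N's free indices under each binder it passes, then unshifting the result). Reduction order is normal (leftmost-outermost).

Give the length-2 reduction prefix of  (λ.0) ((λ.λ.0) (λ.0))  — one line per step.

  start: (λ.0) ((λ.λ.0) (λ.0))
  [1] (λ.λ.0) (λ.0)
  [2] λ.0

Answer: after 2 steps: λ.0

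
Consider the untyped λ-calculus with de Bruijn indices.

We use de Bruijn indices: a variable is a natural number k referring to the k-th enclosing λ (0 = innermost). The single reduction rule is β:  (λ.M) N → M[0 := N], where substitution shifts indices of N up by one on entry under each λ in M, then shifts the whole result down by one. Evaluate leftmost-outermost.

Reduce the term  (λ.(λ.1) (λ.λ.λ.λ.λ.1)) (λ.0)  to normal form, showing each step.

  start: (λ.(λ.1) (λ.λ.λ.λ.λ.1)) (λ.0)
  step 1: (λ.λ.0) (λ.λ.λ.λ.λ.1)
  step 2: λ.0

Answer: normal form = λ.0  (in 2 steps)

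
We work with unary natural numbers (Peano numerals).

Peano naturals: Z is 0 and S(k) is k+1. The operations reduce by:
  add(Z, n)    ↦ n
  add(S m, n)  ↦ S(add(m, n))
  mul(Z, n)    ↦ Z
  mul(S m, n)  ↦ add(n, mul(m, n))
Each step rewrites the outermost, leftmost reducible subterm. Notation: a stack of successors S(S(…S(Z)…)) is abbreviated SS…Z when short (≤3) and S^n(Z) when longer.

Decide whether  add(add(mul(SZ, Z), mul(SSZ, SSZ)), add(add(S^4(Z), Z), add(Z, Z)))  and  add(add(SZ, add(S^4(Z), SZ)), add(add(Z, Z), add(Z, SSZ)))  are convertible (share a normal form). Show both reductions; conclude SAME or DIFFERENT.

Answer: SAME — A ⇓ S^8(Z), B ⇓ S^8(Z)

Working:
Term A:
  start: add(add(mul(SZ, Z), mul(SSZ, SSZ)), add(add(S^4(Z), Z), add(Z, Z)))
  →1  add(add(add(Z, mul(Z, Z)), mul(SSZ, SSZ)), add(add(S^4(Z), Z), add(Z, Z)))
  →2  add(add(mul(Z, Z), mul(SSZ, SSZ)), add(add(S^4(Z), Z), add(Z, Z)))
  →3  add(add(Z, mul(SSZ, SSZ)), add(add(S^4(Z), Z), add(Z, Z)))
  →4  add(mul(SSZ, SSZ), add(add(S^4(Z), Z), add(Z, Z)))
  →5  add(add(SSZ, mul(SZ, SSZ)), add(add(S^4(Z), Z), add(Z, Z)))
  →6  add(S(add(SZ, mul(SZ, SSZ))), add(add(S^4(Z), Z), add(Z, Z)))
  →7  S(add(add(SZ, mul(SZ, SSZ)), add(add(S^4(Z), Z), add(Z, Z))))
  →8  S(add(S(add(Z, mul(SZ, SSZ))), add(add(S^4(Z), Z), add(Z, Z))))
  →9  S(S(add(add(Z, mul(SZ, SSZ)), add(add(S^4(Z), Z), add(Z, Z)))))
  →10  S(S(add(mul(SZ, SSZ), add(add(S^4(Z), Z), add(Z, Z)))))
  →11  S(S(add(add(SSZ, mul(Z, SSZ)), add(add(S^4(Z), Z), add(Z, Z)))))
  →12  S(S(add(S(add(SZ, mul(Z, SSZ))), add(add(S^4(Z), Z), add(Z, Z)))))
  →13  S(S(S(add(add(SZ, mul(Z, SSZ)), add(add(S^4(Z), Z), add(Z, Z))))))
  →14  S(S(S(add(S(add(Z, mul(Z, SSZ))), add(add(S^4(Z), Z), add(Z, Z))))))
  →15  S(S(S(S(add(add(Z, mul(Z, SSZ)), add(add(S^4(Z), Z), add(Z, Z)))))))
  →16  S(S(S(S(add(mul(Z, SSZ), add(add(S^4(Z), Z), add(Z, Z)))))))
  →17  S(S(S(S(add(Z, add(add(S^4(Z), Z), add(Z, Z)))))))
  →18  S(S(S(S(add(add(S^4(Z), Z), add(Z, Z))))))
  →19  S(S(S(S(add(S(add(SSSZ, Z)), add(Z, Z))))))
  →20  S(S(S(S(S(add(add(SSSZ, Z), add(Z, Z)))))))
  →21  S(S(S(S(S(add(S(add(SSZ, Z)), add(Z, Z)))))))
  →22  S(S(S(S(S(S(add(add(SSZ, Z), add(Z, Z))))))))
  →23  S(S(S(S(S(S(add(S(add(SZ, Z)), add(Z, Z))))))))
  →24  S(S(S(S(S(S(S(add(add(SZ, Z), add(Z, Z)))))))))
  →25  S(S(S(S(S(S(S(add(S(add(Z, Z)), add(Z, Z)))))))))
  →26  S(S(S(S(S(S(S(S(add(add(Z, Z), add(Z, Z))))))))))
  →27  S(S(S(S(S(S(S(S(add(Z, add(Z, Z))))))))))
  →28  S(S(S(S(S(S(S(S(add(Z, Z)))))))))
  →29  S^8(Z)

Term B:
  start: add(add(SZ, add(S^4(Z), SZ)), add(add(Z, Z), add(Z, SSZ)))
  →1  add(S(add(Z, add(S^4(Z), SZ))), add(add(Z, Z), add(Z, SSZ)))
  →2  S(add(add(Z, add(S^4(Z), SZ)), add(add(Z, Z), add(Z, SSZ))))
  →3  S(add(add(S^4(Z), SZ), add(add(Z, Z), add(Z, SSZ))))
  →4  S(add(S(add(SSSZ, SZ)), add(add(Z, Z), add(Z, SSZ))))
  →5  S(S(add(add(SSSZ, SZ), add(add(Z, Z), add(Z, SSZ)))))
  →6  S(S(add(S(add(SSZ, SZ)), add(add(Z, Z), add(Z, SSZ)))))
  →7  S(S(S(add(add(SSZ, SZ), add(add(Z, Z), add(Z, SSZ))))))
  →8  S(S(S(add(S(add(SZ, SZ)), add(add(Z, Z), add(Z, SSZ))))))
  →9  S(S(S(S(add(add(SZ, SZ), add(add(Z, Z), add(Z, SSZ)))))))
  →10  S(S(S(S(add(S(add(Z, SZ)), add(add(Z, Z), add(Z, SSZ)))))))
  →11  S(S(S(S(S(add(add(Z, SZ), add(add(Z, Z), add(Z, SSZ))))))))
  →12  S(S(S(S(S(add(SZ, add(add(Z, Z), add(Z, SSZ))))))))
  →13  S(S(S(S(S(S(add(Z, add(add(Z, Z), add(Z, SSZ)))))))))
  →14  S(S(S(S(S(S(add(add(Z, Z), add(Z, SSZ))))))))
  →15  S(S(S(S(S(S(add(Z, add(Z, SSZ))))))))
  →16  S(S(S(S(S(S(add(Z, SSZ)))))))
  →17  S^8(Z)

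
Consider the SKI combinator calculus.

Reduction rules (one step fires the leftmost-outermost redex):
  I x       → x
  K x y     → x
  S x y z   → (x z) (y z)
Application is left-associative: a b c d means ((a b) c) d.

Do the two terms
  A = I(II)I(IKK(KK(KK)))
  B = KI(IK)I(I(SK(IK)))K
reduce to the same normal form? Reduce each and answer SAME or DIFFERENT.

Term A:
  start: I(II)I(IKK(KK(KK)))
  [1] III(IKK(KK(KK)))
  [2] II(IKK(KK(KK)))
  [3] I(IKK(KK(KK)))
  [4] IKK(KK(KK))
  [5] KK(KK(KK))
  [6] K

Term B:
  start: KI(IK)I(I(SK(IK)))K
  [1] II(I(SK(IK)))K
  [2] I(I(SK(IK)))K
  [3] I(SK(IK))K
  [4] SK(IK)K
  [5] KK(IKK)
  [6] K

Answer: SAME — A ⇓ K, B ⇓ K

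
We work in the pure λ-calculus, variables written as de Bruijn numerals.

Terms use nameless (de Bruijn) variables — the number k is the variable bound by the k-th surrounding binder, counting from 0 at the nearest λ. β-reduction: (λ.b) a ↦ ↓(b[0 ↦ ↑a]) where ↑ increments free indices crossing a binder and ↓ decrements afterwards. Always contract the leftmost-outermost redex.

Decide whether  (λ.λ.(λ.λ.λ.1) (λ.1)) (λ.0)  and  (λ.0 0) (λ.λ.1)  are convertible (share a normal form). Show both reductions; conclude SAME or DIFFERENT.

Answer: SAME — A ⇓ λ.λ.λ.1, B ⇓ λ.λ.λ.1

Working:
Term A:
  start: (λ.λ.(λ.λ.λ.1) (λ.1)) (λ.0)
  step 1: λ.(λ.λ.λ.1) (λ.1)
  step 2: λ.λ.λ.1

Term B:
  start: (λ.0 0) (λ.λ.1)
  step 1: (λ.λ.1) (λ.λ.1)
  step 2: λ.λ.λ.1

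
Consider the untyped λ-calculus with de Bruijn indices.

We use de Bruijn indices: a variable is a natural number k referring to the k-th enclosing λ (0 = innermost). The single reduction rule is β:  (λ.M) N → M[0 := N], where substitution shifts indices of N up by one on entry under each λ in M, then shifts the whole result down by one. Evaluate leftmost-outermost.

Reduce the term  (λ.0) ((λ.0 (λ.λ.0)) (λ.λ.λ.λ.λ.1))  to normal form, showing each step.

Answer: normal form = λ.λ.λ.λ.1  (in 3 steps)

Reduction:
  start: (λ.0) ((λ.0 (λ.λ.0)) (λ.λ.λ.λ.λ.1))
  →1  (λ.0 (λ.λ.0)) (λ.λ.λ.λ.λ.1)
  →2  (λ.λ.λ.λ.λ.1) (λ.λ.0)
  →3  λ.λ.λ.λ.1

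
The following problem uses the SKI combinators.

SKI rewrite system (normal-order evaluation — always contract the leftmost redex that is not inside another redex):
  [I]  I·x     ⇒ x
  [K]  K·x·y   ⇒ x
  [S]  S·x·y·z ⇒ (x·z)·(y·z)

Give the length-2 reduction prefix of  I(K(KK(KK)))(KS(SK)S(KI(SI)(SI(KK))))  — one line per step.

  start: I(K(KK(KK)))(KS(SK)S(KI(SI)(SI(KK))))
  step 1: K(KK(KK))(KS(SK)S(KI(SI)(SI(KK))))
  step 2: KK(KK)

Answer: after 2 steps: KK(KK)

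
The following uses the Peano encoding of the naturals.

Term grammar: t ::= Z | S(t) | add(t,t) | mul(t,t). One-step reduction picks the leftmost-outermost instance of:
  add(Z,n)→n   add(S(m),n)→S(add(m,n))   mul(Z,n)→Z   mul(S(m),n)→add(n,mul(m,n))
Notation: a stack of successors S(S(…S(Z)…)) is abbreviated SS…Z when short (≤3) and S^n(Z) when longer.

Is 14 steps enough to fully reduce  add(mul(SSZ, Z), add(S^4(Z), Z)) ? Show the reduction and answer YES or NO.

Answer: YES — reaches normal form S^4(Z) in 11 ≤ 14 steps

Reduction:
  start: add(mul(SSZ, Z), add(S^4(Z), Z))
  [1] add(add(Z, mul(SZ, Z)), add(S^4(Z), Z))
  [2] add(mul(SZ, Z), add(S^4(Z), Z))
  [3] add(add(Z, mul(Z, Z)), add(S^4(Z), Z))
  [4] add(mul(Z, Z), add(S^4(Z), Z))
  [5] add(Z, add(S^4(Z), Z))
  [6] add(S^4(Z), Z)
  [7] S(add(SSSZ, Z))
  [8] S(S(add(SSZ, Z)))
  [9] S(S(S(add(SZ, Z))))
  [10] S(S(S(S(add(Z, Z)))))
  [11] S^4(Z)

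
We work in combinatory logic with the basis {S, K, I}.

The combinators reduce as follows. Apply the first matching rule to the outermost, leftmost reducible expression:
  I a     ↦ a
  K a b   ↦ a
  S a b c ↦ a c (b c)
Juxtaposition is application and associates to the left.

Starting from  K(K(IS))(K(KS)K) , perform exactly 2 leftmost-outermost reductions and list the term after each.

  start: K(K(IS))(K(KS)K)
  step 1: K(IS)
  step 2: KS

Answer: after 2 steps: KS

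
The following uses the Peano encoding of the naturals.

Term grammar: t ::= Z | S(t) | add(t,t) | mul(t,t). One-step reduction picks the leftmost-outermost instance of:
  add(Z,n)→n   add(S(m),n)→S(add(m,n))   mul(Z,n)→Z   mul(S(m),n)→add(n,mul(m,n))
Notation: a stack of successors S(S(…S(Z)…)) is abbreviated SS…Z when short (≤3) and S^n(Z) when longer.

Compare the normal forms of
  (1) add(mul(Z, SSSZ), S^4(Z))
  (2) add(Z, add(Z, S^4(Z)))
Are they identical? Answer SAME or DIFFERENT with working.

Term A:
  start: add(mul(Z, SSSZ), S^4(Z))
  →1  add(Z, S^4(Z))
  →2  S^4(Z)

Term B:
  start: add(Z, add(Z, S^4(Z)))
  →1  add(Z, S^4(Z))
  →2  S^4(Z)

Answer: SAME — A ⇓ S^4(Z), B ⇓ S^4(Z)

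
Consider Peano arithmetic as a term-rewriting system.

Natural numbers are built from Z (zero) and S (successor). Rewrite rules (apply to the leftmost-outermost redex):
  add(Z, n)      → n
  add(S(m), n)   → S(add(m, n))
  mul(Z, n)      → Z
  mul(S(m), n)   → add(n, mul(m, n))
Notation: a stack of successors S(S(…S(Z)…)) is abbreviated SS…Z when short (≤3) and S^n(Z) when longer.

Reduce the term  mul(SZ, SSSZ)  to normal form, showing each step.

Answer: normal form = SSSZ  (in 6 steps)

Working:
  start: mul(SZ, SSSZ)
  [1] add(SSSZ, mul(Z, SSSZ))
  [2] S(add(SSZ, mul(Z, SSSZ)))
  [3] S(S(add(SZ, mul(Z, SSSZ))))
  [4] S(S(S(add(Z, mul(Z, SSSZ)))))
  [5] S(S(S(mul(Z, SSSZ))))
  [6] SSSZ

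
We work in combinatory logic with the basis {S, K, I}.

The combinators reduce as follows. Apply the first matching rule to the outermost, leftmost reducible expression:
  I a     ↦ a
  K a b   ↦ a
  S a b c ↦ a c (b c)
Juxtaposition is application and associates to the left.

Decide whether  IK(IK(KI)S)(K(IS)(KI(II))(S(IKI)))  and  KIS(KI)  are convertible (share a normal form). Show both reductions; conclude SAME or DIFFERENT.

Term A:
  start: IK(IK(KI)S)(K(IS)(KI(II))(S(IKI)))
  →1  K(IK(KI)S)(K(IS)(KI(II))(S(IKI)))
  →2  IK(KI)S
  →3  K(KI)S
  →4  KI

Term B:
  start: KIS(KI)
  →1  I(KI)
  →2  KI

Answer: SAME — A ⇓ KI, B ⇓ KI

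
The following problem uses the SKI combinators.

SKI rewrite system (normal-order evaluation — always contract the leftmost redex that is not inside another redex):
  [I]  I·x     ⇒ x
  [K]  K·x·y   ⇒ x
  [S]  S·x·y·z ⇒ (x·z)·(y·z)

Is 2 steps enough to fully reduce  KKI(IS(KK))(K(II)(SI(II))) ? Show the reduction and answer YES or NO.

  start: KKI(IS(KK))(K(II)(SI(II)))
  [1] K(IS(KK))(K(II)(SI(II)))
  [2] IS(KK)

Answer: NO — after 2 steps the term is IS(KK), not yet normal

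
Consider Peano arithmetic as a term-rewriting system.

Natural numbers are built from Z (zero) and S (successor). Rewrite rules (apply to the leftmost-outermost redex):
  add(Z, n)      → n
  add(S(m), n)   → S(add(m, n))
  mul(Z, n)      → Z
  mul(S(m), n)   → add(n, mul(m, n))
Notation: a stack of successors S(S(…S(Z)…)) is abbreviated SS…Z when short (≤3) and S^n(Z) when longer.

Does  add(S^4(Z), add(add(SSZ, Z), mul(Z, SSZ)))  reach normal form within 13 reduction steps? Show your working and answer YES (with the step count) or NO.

  start: add(S^4(Z), add(add(SSZ, Z), mul(Z, SSZ)))
  →1  S(add(SSSZ, add(add(SSZ, Z), mul(Z, SSZ))))
  →2  S(S(add(SSZ, add(add(SSZ, Z), mul(Z, SSZ)))))
  →3  S(S(S(add(SZ, add(add(SSZ, Z), mul(Z, SSZ))))))
  →4  S(S(S(S(add(Z, add(add(SSZ, Z), mul(Z, SSZ)))))))
  →5  S(S(S(S(add(add(SSZ, Z), mul(Z, SSZ))))))
  →6  S(S(S(S(add(S(add(SZ, Z)), mul(Z, SSZ))))))
  →7  S(S(S(S(S(add(add(SZ, Z), mul(Z, SSZ)))))))
  →8  S(S(S(S(S(add(S(add(Z, Z)), mul(Z, SSZ)))))))
  →9  S(S(S(S(S(S(add(add(Z, Z), mul(Z, SSZ))))))))
  →10  S(S(S(S(S(S(add(Z, mul(Z, SSZ))))))))
  →11  S(S(S(S(S(S(mul(Z, SSZ)))))))
  →12  S^6(Z)

Answer: YES — reaches normal form S^6(Z) in 12 ≤ 13 steps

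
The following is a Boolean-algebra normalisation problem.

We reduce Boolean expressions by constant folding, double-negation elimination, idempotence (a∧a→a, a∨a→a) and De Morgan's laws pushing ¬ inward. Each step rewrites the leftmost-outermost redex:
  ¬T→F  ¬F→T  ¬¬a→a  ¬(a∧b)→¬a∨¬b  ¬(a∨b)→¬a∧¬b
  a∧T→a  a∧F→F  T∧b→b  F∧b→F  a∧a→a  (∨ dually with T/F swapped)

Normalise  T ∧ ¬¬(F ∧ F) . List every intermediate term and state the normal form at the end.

Answer: normal form = F  (in 3 steps)

Working:
  start: T ∧ ¬¬(F ∧ F)
  →1  ¬¬(F ∧ F)
  →2  F ∧ F
  →3  F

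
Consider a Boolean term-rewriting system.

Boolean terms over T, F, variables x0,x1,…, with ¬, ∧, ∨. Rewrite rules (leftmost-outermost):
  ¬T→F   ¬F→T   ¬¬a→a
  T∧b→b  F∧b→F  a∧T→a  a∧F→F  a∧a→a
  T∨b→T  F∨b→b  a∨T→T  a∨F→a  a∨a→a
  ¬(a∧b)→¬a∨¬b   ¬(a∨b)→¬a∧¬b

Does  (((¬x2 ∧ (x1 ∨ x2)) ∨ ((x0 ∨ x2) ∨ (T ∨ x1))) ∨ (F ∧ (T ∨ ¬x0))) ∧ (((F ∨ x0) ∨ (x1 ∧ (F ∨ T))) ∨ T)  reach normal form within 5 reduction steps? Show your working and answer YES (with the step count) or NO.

Answer: NO — after 5 steps the term is ((F ∨ x0) ∨ (x1 ∧ (F ∨ T))) ∨ T, not yet normal

Reduction:
  start: (((¬x2 ∧ (x1 ∨ x2)) ∨ ((x0 ∨ x2) ∨ (T ∨ x1))) ∨ (F ∧ (T ∨ ¬x0))) ∧ (((F ∨ x0) ∨ (x1 ∧ (F ∨ T))) ∨ T)
  step 1: (((¬x2 ∧ (x1 ∨ x2)) ∨ ((x0 ∨ x2) ∨ T)) ∨ (F ∧ (T ∨ ¬x0))) ∧ (((F ∨ x0) ∨ (x1 ∧ (F ∨ T))) ∨ T)
  step 2: (((¬x2 ∧ (x1 ∨ x2)) ∨ T) ∨ (F ∧ (T ∨ ¬x0))) ∧ (((F ∨ x0) ∨ (x1 ∧ (F ∨ T))) ∨ T)
  step 3: (T ∨ (F ∧ (T ∨ ¬x0))) ∧ (((F ∨ x0) ∨ (x1 ∧ (F ∨ T))) ∨ T)
  step 4: T ∧ (((F ∨ x0) ∨ (x1 ∧ (F ∨ T))) ∨ T)
  step 5: ((F ∨ x0) ∨ (x1 ∧ (F ∨ T))) ∨ T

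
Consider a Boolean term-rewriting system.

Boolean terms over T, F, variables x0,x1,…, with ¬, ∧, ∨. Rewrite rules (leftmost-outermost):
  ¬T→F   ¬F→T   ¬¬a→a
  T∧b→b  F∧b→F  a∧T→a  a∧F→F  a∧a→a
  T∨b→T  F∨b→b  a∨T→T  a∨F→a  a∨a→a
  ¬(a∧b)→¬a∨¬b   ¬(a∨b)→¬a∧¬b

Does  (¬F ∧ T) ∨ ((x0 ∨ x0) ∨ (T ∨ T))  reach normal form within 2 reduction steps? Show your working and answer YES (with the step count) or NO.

  start: (¬F ∧ T) ∨ ((x0 ∨ x0) ∨ (T ∨ T))
  [1] ¬F ∨ ((x0 ∨ x0) ∨ (T ∨ T))
  [2] T ∨ ((x0 ∨ x0) ∨ (T ∨ T))

Answer: NO — after 2 steps the term is T ∨ ((x0 ∨ x0) ∨ (T ∨ T)), not yet normal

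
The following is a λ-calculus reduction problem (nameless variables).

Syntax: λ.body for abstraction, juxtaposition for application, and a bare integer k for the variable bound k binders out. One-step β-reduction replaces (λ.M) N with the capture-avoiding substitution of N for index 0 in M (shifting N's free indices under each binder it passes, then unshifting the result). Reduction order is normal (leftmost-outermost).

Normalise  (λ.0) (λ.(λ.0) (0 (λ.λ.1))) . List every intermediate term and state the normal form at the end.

  start: (λ.0) (λ.(λ.0) (0 (λ.λ.1)))
  →1  λ.(λ.0) (0 (λ.λ.1))
  →2  λ.0 (λ.λ.1)

Answer: normal form = λ.0 (λ.λ.1)  (in 2 steps)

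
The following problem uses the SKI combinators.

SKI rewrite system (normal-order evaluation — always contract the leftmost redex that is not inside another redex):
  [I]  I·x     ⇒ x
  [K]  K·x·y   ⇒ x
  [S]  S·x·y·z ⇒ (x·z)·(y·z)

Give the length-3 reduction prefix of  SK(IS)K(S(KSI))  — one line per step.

Answer: after 3 steps: K(SS)

Reduction:
  start: SK(IS)K(S(KSI))
  step 1: KK(ISK)(S(KSI))
  step 2: K(S(KSI))
  step 3: K(SS)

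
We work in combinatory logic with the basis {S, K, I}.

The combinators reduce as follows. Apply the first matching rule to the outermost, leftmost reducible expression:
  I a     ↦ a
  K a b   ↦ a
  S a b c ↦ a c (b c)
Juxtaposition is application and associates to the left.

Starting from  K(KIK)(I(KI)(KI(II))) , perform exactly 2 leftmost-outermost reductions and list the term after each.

Answer: after 2 steps: I

Derivation:
  start: K(KIK)(I(KI)(KI(II)))
  →1  KIK
  →2  I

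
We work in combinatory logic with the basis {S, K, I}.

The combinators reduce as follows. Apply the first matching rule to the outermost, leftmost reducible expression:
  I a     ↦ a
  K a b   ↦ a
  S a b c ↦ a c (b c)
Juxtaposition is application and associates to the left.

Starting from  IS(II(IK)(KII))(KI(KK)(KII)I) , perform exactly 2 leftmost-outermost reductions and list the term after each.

  start: IS(II(IK)(KII))(KI(KK)(KII)I)
  step 1: S(II(IK)(KII))(KI(KK)(KII)I)
  step 2: S(I(IK)(KII))(KI(KK)(KII)I)

Answer: after 2 steps: S(I(IK)(KII))(KI(KK)(KII)I)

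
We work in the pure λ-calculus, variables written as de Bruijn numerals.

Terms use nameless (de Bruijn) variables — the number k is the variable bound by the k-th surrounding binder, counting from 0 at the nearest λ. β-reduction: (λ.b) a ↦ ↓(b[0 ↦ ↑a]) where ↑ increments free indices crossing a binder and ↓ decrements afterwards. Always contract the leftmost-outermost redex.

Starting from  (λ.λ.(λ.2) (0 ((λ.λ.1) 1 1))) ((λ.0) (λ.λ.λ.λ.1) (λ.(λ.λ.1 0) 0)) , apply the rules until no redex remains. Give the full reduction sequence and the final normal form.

  start: (λ.λ.(λ.2) (0 ((λ.λ.1) 1 1))) ((λ.0) (λ.λ.λ.λ.1) (λ.(λ.λ.1 0) 0))
  →1  λ.(λ.(λ.0) (λ.λ.λ.λ.1) (λ.(λ.λ.1 0) 0)) (0 ((λ.λ.1) ((λ.0) (λ.λ.λ.λ.1) (λ.(λ.λ.1 0) 0)) ((λ.0) (λ.λ.λ.λ.1) (λ.(λ.λ.1 0) 0))))
  →2  λ.(λ.0) (λ.λ.λ.λ.1) (λ.(λ.λ.1 0) 0)
  →3  λ.(λ.λ.λ.λ.1) (λ.(λ.λ.1 0) 0)
  →4  λ.λ.λ.λ.1

Answer: normal form = λ.λ.λ.λ.1  (in 4 steps)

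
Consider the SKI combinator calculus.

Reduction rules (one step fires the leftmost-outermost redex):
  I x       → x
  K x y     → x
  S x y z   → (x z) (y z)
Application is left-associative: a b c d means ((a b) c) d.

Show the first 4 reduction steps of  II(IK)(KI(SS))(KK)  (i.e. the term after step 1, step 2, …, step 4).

  start: II(IK)(KI(SS))(KK)
  step 1: I(IK)(KI(SS))(KK)
  step 2: IK(KI(SS))(KK)
  step 3: K(KI(SS))(KK)
  step 4: KI(SS)

Answer: after 4 steps: KI(SS)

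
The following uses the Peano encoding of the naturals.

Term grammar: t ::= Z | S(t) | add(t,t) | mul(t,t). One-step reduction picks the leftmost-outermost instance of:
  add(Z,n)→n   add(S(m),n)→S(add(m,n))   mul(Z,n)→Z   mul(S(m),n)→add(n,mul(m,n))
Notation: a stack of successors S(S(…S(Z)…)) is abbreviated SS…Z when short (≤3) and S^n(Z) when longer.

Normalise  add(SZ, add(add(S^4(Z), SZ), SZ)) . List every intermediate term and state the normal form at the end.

Answer: normal form = S^7(Z)  (in 13 steps)

Derivation:
  start: add(SZ, add(add(S^4(Z), SZ), SZ))
  →1  S(add(Z, add(add(S^4(Z), SZ), SZ)))
  →2  S(add(add(S^4(Z), SZ), SZ))
  →3  S(add(S(add(SSSZ, SZ)), SZ))
  →4  S(S(add(add(SSSZ, SZ), SZ)))
  →5  S(S(add(S(add(SSZ, SZ)), SZ)))
  →6  S(S(S(add(add(SSZ, SZ), SZ))))
  →7  S(S(S(add(S(add(SZ, SZ)), SZ))))
  →8  S(S(S(S(add(add(SZ, SZ), SZ)))))
  →9  S(S(S(S(add(S(add(Z, SZ)), SZ)))))
  →10  S(S(S(S(S(add(add(Z, SZ), SZ))))))
  →11  S(S(S(S(S(add(SZ, SZ))))))
  →12  S(S(S(S(S(S(add(Z, SZ)))))))
  →13  S^7(Z)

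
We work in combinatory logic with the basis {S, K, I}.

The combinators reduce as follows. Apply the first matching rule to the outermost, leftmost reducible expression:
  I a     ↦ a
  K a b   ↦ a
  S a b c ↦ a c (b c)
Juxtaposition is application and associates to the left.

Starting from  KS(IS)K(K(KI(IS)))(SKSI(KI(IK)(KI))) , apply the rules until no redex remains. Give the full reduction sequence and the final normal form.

  start: KS(IS)K(K(KI(IS)))(SKSI(KI(IK)(KI)))
  →1  SK(K(KI(IS)))(SKSI(KI(IK)(KI)))
  →2  K(SKSI(KI(IK)(KI)))(K(KI(IS))(SKSI(KI(IK)(KI))))
  →3  SKSI(KI(IK)(KI))
  →4  KI(SI)(KI(IK)(KI))
  →5  I(KI(IK)(KI))
  →6  KI(IK)(KI)
  →7  I(KI)
  →8  KI

Answer: normal form = KI  (in 8 steps)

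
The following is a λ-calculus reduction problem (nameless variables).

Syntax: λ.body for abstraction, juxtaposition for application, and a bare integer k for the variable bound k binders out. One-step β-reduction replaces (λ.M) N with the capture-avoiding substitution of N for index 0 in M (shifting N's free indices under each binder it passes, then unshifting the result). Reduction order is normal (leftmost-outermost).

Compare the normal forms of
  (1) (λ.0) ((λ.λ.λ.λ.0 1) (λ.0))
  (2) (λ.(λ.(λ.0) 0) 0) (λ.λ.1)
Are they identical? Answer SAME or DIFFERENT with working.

Answer: DIFFERENT — A ⇓ λ.λ.λ.0 1, B ⇓ λ.λ.1

Derivation:
Term A:
  start: (λ.0) ((λ.λ.λ.λ.0 1) (λ.0))
  [1] (λ.λ.λ.λ.0 1) (λ.0)
  [2] λ.λ.λ.0 1

Term B:
  start: (λ.(λ.(λ.0) 0) 0) (λ.λ.1)
  [1] (λ.(λ.0) 0) (λ.λ.1)
  [2] (λ.0) (λ.λ.1)
  [3] λ.λ.1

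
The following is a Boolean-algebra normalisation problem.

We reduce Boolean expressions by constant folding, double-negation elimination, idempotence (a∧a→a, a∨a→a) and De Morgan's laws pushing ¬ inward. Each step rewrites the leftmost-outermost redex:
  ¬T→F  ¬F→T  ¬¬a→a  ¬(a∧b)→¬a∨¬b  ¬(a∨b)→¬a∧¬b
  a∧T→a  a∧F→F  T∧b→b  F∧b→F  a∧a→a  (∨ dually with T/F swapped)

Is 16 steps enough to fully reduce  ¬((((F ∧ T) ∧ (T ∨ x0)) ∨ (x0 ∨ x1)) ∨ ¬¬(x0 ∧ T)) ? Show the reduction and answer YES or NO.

Answer: YES — reaches normal form (¬x0 ∧ ¬x1) ∧ ¬x0 in 13 ≤ 16 steps

Reduction:
  start: ¬((((F ∧ T) ∧ (T ∨ x0)) ∨ (x0 ∨ x1)) ∨ ¬¬(x0 ∧ T))
  step 1: ¬(((F ∧ T) ∧ (T ∨ x0)) ∨ (x0 ∨ x1)) ∧ ¬¬¬(x0 ∧ T)
  step 2: (¬((F ∧ T) ∧ (T ∨ x0)) ∧ ¬(x0 ∨ x1)) ∧ ¬¬¬(x0 ∧ T)
  step 3: ((¬(F ∧ T) ∨ ¬(T ∨ x0)) ∧ ¬(x0 ∨ x1)) ∧ ¬¬¬(x0 ∧ T)
  step 4: (((¬F ∨ ¬T) ∨ ¬(T ∨ x0)) ∧ ¬(x0 ∨ x1)) ∧ ¬¬¬(x0 ∧ T)
  step 5: (((T ∨ ¬T) ∨ ¬(T ∨ x0)) ∧ ¬(x0 ∨ x1)) ∧ ¬¬¬(x0 ∧ T)
  step 6: ((T ∨ ¬(T ∨ x0)) ∧ ¬(x0 ∨ x1)) ∧ ¬¬¬(x0 ∧ T)
  step 7: (T ∧ ¬(x0 ∨ x1)) ∧ ¬¬¬(x0 ∧ T)
  step 8: ¬(x0 ∨ x1) ∧ ¬¬¬(x0 ∧ T)
  step 9: (¬x0 ∧ ¬x1) ∧ ¬¬¬(x0 ∧ T)
  step 10: (¬x0 ∧ ¬x1) ∧ ¬(x0 ∧ T)
  step 11: (¬x0 ∧ ¬x1) ∧ (¬x0 ∨ ¬T)
  step 12: (¬x0 ∧ ¬x1) ∧ (¬x0 ∨ F)
  step 13: (¬x0 ∧ ¬x1) ∧ ¬x0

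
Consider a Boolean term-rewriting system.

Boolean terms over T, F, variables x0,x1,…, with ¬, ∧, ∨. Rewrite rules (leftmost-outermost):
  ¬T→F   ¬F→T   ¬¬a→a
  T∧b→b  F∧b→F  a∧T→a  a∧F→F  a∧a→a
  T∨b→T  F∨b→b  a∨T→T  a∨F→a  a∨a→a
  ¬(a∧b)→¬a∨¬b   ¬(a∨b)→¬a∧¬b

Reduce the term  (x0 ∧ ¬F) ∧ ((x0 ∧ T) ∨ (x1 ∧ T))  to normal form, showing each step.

  start: (x0 ∧ ¬F) ∧ ((x0 ∧ T) ∨ (x1 ∧ T))
  →1  (x0 ∧ T) ∧ ((x0 ∧ T) ∨ (x1 ∧ T))
  →2  x0 ∧ ((x0 ∧ T) ∨ (x1 ∧ T))
  →3  x0 ∧ (x0 ∨ (x1 ∧ T))
  →4  x0 ∧ (x0 ∨ x1)

Answer: normal form = x0 ∧ (x0 ∨ x1)  (in 4 steps)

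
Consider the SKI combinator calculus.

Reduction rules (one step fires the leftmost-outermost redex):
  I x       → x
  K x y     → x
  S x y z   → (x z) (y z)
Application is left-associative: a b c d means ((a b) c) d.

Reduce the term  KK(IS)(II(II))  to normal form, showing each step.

Answer: normal form = KI  (in 4 steps)

Derivation:
  start: KK(IS)(II(II))
  [1] K(II(II))
  [2] K(I(II))
  [3] K(II)
  [4] KI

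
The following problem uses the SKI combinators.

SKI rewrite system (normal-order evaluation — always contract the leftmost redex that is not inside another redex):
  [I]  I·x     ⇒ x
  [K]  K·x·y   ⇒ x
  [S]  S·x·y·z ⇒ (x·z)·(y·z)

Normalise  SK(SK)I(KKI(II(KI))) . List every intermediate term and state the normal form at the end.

  start: SK(SK)I(KKI(II(KI)))
  [1] KI(SKI)(KKI(II(KI)))
  [2] I(KKI(II(KI)))
  [3] KKI(II(KI))
  [4] K(II(KI))
  [5] K(I(KI))
  [6] K(KI)

Answer: normal form = K(KI)  (in 6 steps)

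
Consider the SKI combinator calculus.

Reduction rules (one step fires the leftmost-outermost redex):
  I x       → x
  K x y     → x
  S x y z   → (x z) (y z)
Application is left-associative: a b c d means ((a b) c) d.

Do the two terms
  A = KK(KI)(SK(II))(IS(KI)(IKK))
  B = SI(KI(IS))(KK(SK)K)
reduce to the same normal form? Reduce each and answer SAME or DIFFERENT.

Answer: DIFFERENT — A ⇓ SKI, B ⇓ K

Reduction:
Term A:
  start: KK(KI)(SK(II))(IS(KI)(IKK))
  [1] K(SK(II))(IS(KI)(IKK))
  [2] SK(II)
  [3] SKI

Term B:
  start: SI(KI(IS))(KK(SK)K)
  [1] I(KK(SK)K)(KI(IS)(KK(SK)K))
  [2] KK(SK)K(KI(IS)(KK(SK)K))
  [3] KK(KI(IS)(KK(SK)K))
  [4] K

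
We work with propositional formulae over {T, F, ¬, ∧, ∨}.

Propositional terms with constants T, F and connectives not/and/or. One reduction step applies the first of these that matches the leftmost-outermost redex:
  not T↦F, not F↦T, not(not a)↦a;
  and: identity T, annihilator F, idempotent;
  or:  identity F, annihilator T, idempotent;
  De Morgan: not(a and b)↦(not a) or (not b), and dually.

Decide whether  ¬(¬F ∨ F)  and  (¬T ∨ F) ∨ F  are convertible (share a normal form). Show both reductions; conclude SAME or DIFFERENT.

Term A:
  start: ¬(¬F ∨ F)
  [1] ¬¬F ∧ ¬F
  [2] F ∧ ¬F
  [3] F

Term B:
  start: (¬T ∨ F) ∨ F
  [1] ¬T ∨ F
  [2] ¬T
  [3] F

Answer: SAME — A ⇓ F, B ⇓ F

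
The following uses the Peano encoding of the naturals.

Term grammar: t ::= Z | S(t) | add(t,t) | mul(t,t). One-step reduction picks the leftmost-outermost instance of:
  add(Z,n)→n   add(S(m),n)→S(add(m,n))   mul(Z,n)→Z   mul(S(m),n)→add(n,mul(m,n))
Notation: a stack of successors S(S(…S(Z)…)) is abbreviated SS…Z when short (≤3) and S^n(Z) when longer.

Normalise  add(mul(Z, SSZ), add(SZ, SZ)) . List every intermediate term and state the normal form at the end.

Answer: normal form = SSZ  (in 4 steps)

Reduction:
  start: add(mul(Z, SSZ), add(SZ, SZ))
  →1  add(Z, add(SZ, SZ))
  →2  add(SZ, SZ)
  →3  S(add(Z, SZ))
  →4  SSZ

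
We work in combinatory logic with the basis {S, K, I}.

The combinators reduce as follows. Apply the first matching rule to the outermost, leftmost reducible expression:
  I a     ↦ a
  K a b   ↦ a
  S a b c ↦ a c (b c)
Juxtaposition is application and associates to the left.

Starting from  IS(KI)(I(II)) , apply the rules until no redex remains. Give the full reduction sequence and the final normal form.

Answer: normal form = S(KI)I  (in 3 steps)

Reduction:
  start: IS(KI)(I(II))
  →1  S(KI)(I(II))
  →2  S(KI)(II)
  →3  S(KI)I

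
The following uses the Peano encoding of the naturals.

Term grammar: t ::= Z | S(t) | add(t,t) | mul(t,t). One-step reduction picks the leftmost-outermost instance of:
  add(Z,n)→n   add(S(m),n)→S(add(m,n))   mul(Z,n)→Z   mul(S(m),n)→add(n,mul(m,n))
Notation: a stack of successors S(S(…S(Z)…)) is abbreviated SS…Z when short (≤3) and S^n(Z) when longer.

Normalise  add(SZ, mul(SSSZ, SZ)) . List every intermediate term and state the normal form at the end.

  start: add(SZ, mul(SSSZ, SZ))
  [1] S(add(Z, mul(SSSZ, SZ)))
  [2] S(mul(SSSZ, SZ))
  [3] S(add(SZ, mul(SSZ, SZ)))
  [4] S(S(add(Z, mul(SSZ, SZ))))
  [5] S(S(mul(SSZ, SZ)))
  [6] S(S(add(SZ, mul(SZ, SZ))))
  [7] S(S(S(add(Z, mul(SZ, SZ)))))
  [8] S(S(S(mul(SZ, SZ))))
  [9] S(S(S(add(SZ, mul(Z, SZ)))))
  [10] S(S(S(S(add(Z, mul(Z, SZ))))))
  [11] S(S(S(S(mul(Z, SZ)))))
  [12] S^4(Z)

Answer: normal form = S^4(Z)  (in 12 steps)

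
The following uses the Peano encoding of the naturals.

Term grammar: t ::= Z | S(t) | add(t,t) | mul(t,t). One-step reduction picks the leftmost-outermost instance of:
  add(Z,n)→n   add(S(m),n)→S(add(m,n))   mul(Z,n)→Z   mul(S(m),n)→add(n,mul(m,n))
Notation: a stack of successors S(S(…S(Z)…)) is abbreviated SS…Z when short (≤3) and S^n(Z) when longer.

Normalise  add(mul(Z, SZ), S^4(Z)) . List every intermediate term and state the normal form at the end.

Answer: normal form = S^4(Z)  (in 2 steps)

Reduction:
  start: add(mul(Z, SZ), S^4(Z))
  [1] add(Z, S^4(Z))
  [2] S^4(Z)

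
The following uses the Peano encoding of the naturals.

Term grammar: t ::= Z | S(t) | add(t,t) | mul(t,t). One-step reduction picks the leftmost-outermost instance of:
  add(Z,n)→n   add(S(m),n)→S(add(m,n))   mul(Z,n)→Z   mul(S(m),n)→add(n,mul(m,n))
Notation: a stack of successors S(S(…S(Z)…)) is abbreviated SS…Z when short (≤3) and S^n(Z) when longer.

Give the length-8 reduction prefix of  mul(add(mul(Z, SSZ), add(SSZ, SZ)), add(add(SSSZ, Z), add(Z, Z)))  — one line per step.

Answer: after 8 steps: S(add(add(S(add(SZ, Z)), add(Z, Z)), mul(add(SZ, SZ), add(add(SSSZ, Z), add(Z, Z)))))

Working:
  start: mul(add(mul(Z, SSZ), add(SSZ, SZ)), add(add(SSSZ, Z), add(Z, Z)))
  step 1: mul(add(Z, add(SSZ, SZ)), add(add(SSSZ, Z), add(Z, Z)))
  step 2: mul(add(SSZ, SZ), add(add(SSSZ, Z), add(Z, Z)))
  step 3: mul(S(add(SZ, SZ)), add(add(SSSZ, Z), add(Z, Z)))
  step 4: add(add(add(SSSZ, Z), add(Z, Z)), mul(add(SZ, SZ), add(add(SSSZ, Z), add(Z, Z))))
  step 5: add(add(S(add(SSZ, Z)), add(Z, Z)), mul(add(SZ, SZ), add(add(SSSZ, Z), add(Z, Z))))
  step 6: add(S(add(add(SSZ, Z), add(Z, Z))), mul(add(SZ, SZ), add(add(SSSZ, Z), add(Z, Z))))
  step 7: S(add(add(add(SSZ, Z), add(Z, Z)), mul(add(SZ, SZ), add(add(SSSZ, Z), add(Z, Z)))))
  step 8: S(add(add(S(add(SZ, Z)), add(Z, Z)), mul(add(SZ, SZ), add(add(SSSZ, Z), add(Z, Z)))))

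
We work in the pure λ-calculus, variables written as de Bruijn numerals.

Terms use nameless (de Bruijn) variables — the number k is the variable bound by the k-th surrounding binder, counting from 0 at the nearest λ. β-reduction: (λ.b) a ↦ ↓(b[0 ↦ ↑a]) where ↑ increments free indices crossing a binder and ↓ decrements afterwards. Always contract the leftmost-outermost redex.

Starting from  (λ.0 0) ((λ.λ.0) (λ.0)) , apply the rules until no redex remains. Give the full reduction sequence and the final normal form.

  start: (λ.0 0) ((λ.λ.0) (λ.0))
  step 1: (λ.λ.0) (λ.0) ((λ.λ.0) (λ.0))
  step 2: (λ.0) ((λ.λ.0) (λ.0))
  step 3: (λ.λ.0) (λ.0)
  step 4: λ.0

Answer: normal form = λ.0  (in 4 steps)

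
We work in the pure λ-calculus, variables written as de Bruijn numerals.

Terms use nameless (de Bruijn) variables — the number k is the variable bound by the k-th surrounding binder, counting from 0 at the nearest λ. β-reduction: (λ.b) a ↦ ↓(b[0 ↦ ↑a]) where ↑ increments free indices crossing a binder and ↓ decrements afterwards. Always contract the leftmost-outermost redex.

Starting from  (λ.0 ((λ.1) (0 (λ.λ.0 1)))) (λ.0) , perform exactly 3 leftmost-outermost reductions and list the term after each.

  start: (λ.0 ((λ.1) (0 (λ.λ.0 1)))) (λ.0)
  step 1: (λ.0) ((λ.λ.0) ((λ.0) (λ.λ.0 1)))
  step 2: (λ.λ.0) ((λ.0) (λ.λ.0 1))
  step 3: λ.0

Answer: after 3 steps: λ.0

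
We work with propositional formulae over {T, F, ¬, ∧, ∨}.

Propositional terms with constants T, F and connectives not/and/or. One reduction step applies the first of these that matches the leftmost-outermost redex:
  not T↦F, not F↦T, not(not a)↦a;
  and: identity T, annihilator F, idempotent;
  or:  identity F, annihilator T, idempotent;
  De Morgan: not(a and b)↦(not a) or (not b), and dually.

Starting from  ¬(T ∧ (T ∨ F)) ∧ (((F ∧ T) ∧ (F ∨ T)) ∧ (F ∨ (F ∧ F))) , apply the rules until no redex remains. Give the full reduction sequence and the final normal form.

  start: ¬(T ∧ (T ∨ F)) ∧ (((F ∧ T) ∧ (F ∨ T)) ∧ (F ∨ (F ∧ F)))
  [1] (¬T ∨ ¬(T ∨ F)) ∧ (((F ∧ T) ∧ (F ∨ T)) ∧ (F ∨ (F ∧ F)))
  [2] (F ∨ ¬(T ∨ F)) ∧ (((F ∧ T) ∧ (F ∨ T)) ∧ (F ∨ (F ∧ F)))
  [3] ¬(T ∨ F) ∧ (((F ∧ T) ∧ (F ∨ T)) ∧ (F ∨ (F ∧ F)))
  [4] (¬T ∧ ¬F) ∧ (((F ∧ T) ∧ (F ∨ T)) ∧ (F ∨ (F ∧ F)))
  [5] (F ∧ ¬F) ∧ (((F ∧ T) ∧ (F ∨ T)) ∧ (F ∨ (F ∧ F)))
  [6] F ∧ (((F ∧ T) ∧ (F ∨ T)) ∧ (F ∨ (F ∧ F)))
  [7] F

Answer: normal form = F  (in 7 steps)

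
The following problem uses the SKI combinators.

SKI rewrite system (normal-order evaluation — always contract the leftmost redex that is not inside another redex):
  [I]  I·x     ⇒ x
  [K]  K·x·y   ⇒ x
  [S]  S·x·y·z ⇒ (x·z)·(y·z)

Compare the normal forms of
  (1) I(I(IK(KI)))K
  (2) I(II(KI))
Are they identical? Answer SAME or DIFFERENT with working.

Answer: SAME — A ⇓ KI, B ⇓ KI

Reduction:
Term A:
  start: I(I(IK(KI)))K
  [1] I(IK(KI))K
  [2] IK(KI)K
  [3] K(KI)K
  [4] KI

Term B:
  start: I(II(KI))
  [1] II(KI)
  [2] I(KI)
  [3] KI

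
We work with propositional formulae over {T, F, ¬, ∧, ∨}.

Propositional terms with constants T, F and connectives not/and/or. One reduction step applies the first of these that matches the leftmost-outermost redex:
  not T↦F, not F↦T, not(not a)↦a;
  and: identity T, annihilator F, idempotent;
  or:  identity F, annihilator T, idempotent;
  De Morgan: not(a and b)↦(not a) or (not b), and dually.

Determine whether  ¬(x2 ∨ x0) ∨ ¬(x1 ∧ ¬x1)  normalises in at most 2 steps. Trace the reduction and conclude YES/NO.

Answer: NO — after 2 steps the term is (¬x2 ∧ ¬x0) ∨ (¬x1 ∨ ¬¬x1), not yet normal

Working:
  start: ¬(x2 ∨ x0) ∨ ¬(x1 ∧ ¬x1)
  [1] (¬x2 ∧ ¬x0) ∨ ¬(x1 ∧ ¬x1)
  [2] (¬x2 ∧ ¬x0) ∨ (¬x1 ∨ ¬¬x1)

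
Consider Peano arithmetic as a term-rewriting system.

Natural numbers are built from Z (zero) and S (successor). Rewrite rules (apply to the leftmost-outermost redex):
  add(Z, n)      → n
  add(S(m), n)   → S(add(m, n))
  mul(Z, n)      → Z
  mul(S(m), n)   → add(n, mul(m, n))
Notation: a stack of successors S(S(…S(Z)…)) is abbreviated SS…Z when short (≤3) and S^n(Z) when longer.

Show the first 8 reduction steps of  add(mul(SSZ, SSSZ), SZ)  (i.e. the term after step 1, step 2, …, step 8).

Answer: after 8 steps: S(S(S(add(mul(SZ, SSSZ), SZ))))

Derivation:
  start: add(mul(SSZ, SSSZ), SZ)
  →1  add(add(SSSZ, mul(SZ, SSSZ)), SZ)
  →2  add(S(add(SSZ, mul(SZ, SSSZ))), SZ)
  →3  S(add(add(SSZ, mul(SZ, SSSZ)), SZ))
  →4  S(add(S(add(SZ, mul(SZ, SSSZ))), SZ))
  →5  S(S(add(add(SZ, mul(SZ, SSSZ)), SZ)))
  →6  S(S(add(S(add(Z, mul(SZ, SSSZ))), SZ)))
  →7  S(S(S(add(add(Z, mul(SZ, SSSZ)), SZ))))
  →8  S(S(S(add(mul(SZ, SSSZ), SZ))))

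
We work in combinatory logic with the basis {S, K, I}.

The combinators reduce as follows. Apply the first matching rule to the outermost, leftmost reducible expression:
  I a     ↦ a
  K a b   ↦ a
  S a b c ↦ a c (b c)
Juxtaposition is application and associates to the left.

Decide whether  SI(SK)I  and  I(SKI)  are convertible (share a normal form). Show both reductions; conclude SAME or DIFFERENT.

Term A:
  start: SI(SK)I
  →1  II(SKI)
  →2  I(SKI)
  →3  SKI

Term B:
  start: I(SKI)
  →1  SKI

Answer: SAME — A ⇓ SKI, B ⇓ SKI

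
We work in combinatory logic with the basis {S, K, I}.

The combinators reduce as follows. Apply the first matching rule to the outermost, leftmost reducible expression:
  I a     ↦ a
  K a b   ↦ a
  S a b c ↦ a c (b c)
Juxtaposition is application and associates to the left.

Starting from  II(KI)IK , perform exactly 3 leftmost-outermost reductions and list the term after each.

Answer: after 3 steps: IK

Working:
  start: II(KI)IK
  [1] I(KI)IK
  [2] KIIK
  [3] IK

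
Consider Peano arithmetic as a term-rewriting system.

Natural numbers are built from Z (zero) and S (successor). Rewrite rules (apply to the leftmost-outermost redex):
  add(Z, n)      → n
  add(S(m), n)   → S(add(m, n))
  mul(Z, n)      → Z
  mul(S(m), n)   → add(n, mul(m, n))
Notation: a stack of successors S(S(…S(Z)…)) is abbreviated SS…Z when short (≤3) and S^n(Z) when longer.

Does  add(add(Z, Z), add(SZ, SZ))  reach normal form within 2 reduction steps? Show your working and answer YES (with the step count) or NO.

Answer: NO — after 2 steps the term is add(SZ, SZ), not yet normal

Derivation:
  start: add(add(Z, Z), add(SZ, SZ))
  →1  add(Z, add(SZ, SZ))
  →2  add(SZ, SZ)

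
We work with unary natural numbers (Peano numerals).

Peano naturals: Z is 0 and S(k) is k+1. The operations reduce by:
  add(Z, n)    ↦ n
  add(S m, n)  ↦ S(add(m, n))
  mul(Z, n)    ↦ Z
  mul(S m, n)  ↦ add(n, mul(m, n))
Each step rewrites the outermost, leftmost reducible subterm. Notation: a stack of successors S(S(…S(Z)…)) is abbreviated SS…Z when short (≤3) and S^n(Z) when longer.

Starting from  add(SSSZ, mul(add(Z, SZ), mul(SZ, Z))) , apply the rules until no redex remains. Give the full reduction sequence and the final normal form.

Answer: normal form = SSSZ  (in 11 steps)

Reduction:
  start: add(SSSZ, mul(add(Z, SZ), mul(SZ, Z)))
  →1  S(add(SSZ, mul(add(Z, SZ), mul(SZ, Z))))
  →2  S(S(add(SZ, mul(add(Z, SZ), mul(SZ, Z)))))
  →3  S(S(S(add(Z, mul(add(Z, SZ), mul(SZ, Z))))))
  →4  S(S(S(mul(add(Z, SZ), mul(SZ, Z)))))
  →5  S(S(S(mul(SZ, mul(SZ, Z)))))
  →6  S(S(S(add(mul(SZ, Z), mul(Z, mul(SZ, Z))))))
  →7  S(S(S(add(add(Z, mul(Z, Z)), mul(Z, mul(SZ, Z))))))
  →8  S(S(S(add(mul(Z, Z), mul(Z, mul(SZ, Z))))))
  →9  S(S(S(add(Z, mul(Z, mul(SZ, Z))))))
  →10  S(S(S(mul(Z, mul(SZ, Z)))))
  →11  SSSZ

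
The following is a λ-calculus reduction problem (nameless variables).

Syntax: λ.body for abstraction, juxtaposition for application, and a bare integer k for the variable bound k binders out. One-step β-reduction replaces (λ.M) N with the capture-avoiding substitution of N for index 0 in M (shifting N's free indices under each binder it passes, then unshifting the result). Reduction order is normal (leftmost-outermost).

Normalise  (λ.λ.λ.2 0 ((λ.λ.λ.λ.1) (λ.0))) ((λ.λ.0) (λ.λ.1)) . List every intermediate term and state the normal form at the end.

Answer: normal form = λ.λ.0 (λ.λ.λ.1)  (in 4 steps)

Reduction:
  start: (λ.λ.λ.2 0 ((λ.λ.λ.λ.1) (λ.0))) ((λ.λ.0) (λ.λ.1))
  [1] λ.λ.(λ.λ.0) (λ.λ.1) 0 ((λ.λ.λ.λ.1) (λ.0))
  [2] λ.λ.(λ.0) 0 ((λ.λ.λ.λ.1) (λ.0))
  [3] λ.λ.0 ((λ.λ.λ.λ.1) (λ.0))
  [4] λ.λ.0 (λ.λ.λ.1)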